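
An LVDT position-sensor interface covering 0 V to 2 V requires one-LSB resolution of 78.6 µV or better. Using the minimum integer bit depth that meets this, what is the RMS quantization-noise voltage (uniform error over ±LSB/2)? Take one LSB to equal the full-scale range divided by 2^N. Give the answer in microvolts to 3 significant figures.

17.6 µV

V_FS = 2 V.
Levels needed ≥ 2/78.6 µV = 25450. 2^15 = 32768 suffices, so N_min = 15.
Step size = 2/32768 V = 61.035 µV.
σ_q = LSB/√12 = 61.035 µV/3.4641 = 17.6 µV.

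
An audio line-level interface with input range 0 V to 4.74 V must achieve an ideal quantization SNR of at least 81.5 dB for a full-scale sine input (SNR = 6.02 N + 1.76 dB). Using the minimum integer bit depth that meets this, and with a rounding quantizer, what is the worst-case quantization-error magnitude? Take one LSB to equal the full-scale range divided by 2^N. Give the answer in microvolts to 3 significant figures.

Full-scale range = 4.74 V.
Solving 6.02 N ≥ 81.5 − 1.76: N ≥ 13.246. Round up → N = 14.
LSB = 4.74 V ÷ 2^14 = 4.74/16384 V = 289.31 µV.
|e|_max = LSB/2 = 145 µV.

145 µV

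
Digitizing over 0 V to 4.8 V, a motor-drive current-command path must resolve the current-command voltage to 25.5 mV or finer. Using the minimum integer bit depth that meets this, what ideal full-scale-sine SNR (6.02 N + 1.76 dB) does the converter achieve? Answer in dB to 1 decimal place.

49.9 dB

Range is 4.8 V.
Levels needed ≥ 4.8/25.5 mV = 188.2. 2^8 = 256 suffices, so N_min = 8.
6.02(8) + 1.76 = 49.92 dB.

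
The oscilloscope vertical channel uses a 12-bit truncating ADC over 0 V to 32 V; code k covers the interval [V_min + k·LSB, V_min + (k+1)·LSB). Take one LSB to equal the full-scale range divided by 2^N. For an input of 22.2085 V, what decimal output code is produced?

V_FS = 32 V. LSB = 32 V / 2^12 ≈ 7.812 mV.
code = ⌊(V_in − V_min)/LSB⌋ = ⌊(V_in − V_min) × 2^12 / range⌋
     = ⌊(22.2085 − (0)) × 4096 / 32⌋ = ⌊22.2085 × 4096/32⌋
     = ⌊2842.688⌋ = 2842.

2842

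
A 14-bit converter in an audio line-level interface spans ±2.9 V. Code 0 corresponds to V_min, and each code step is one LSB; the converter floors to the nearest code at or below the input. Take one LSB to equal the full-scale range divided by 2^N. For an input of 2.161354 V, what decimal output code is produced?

Full-scale range = 2.9 V − (-2.9 V) = 5.8 V. LSB = 5.8 V / 2^14 ≈ 354.0 µV.
code = ⌊(V_in − V_min)/LSB⌋ = ⌊(V_in − V_min) × 2^14 / range⌋
     = ⌊(2.161354 − (-2.9)) × 16384 / 5.8⌋ = ⌊5.061354 × 16384/5.8⌋
     = ⌊14297.452⌋ = 14297.

14297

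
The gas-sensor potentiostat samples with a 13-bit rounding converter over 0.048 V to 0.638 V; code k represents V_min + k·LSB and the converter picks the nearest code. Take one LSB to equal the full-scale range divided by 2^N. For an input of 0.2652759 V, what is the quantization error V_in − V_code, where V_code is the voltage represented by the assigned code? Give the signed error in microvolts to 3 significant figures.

Span: 0.638 V − (0.048 V) = 0.59 V. LSB = 0.59 V / 2^13 ≈ 72.02 µV.
(V_in − V_min)/LSB = (0.2652759 − (0.048)) × 8192/0.59 = 3016.8206 → nearest code k = 3017.
Reconstructed level: 0.048 + 3017 × 0.59/8192 V = 0.2652888184 V.
V_in − V_code = 0.2652759 − (0.2652888184) = −12.9 µV.

−12.9 µV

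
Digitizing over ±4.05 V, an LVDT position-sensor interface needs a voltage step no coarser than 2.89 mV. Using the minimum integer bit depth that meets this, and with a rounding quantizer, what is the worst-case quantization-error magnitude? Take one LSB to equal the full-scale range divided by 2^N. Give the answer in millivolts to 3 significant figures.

The full-scale span is 4.05 − (-4.05) = 8.1 V.
Levels needed ≥ 8.1/2.89 mV = 2803. 2^12 = 4096 suffices, so N_min = 12.
Step size = 8.1/4096 V = 1.9775 mV.
Max error for round-to-nearest is LSB/2 = 0.989 mV.

0.989 mV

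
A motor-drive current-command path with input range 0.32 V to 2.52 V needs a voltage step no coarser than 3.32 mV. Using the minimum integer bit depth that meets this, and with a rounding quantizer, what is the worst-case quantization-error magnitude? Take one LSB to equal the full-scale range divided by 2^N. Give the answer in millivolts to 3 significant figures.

Full-scale range = 2.52 V − (0.32 V) = 2.2 V.
2.2 V / 3.32 mV = 662.7. Since 2^9 = 512 and 2^10 = 1024, N = 10.
Step size = 2.2/1024 V = 2.1484 mV.
Max error for round-to-nearest is LSB/2 = 1.07 mV.

1.07 mV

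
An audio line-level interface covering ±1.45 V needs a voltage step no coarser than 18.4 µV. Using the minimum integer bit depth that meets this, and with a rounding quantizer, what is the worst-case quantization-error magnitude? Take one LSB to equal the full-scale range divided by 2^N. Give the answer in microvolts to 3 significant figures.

The full-scale span is 1.45 − (-1.45) = 2.9 V.
Levels needed ≥ 2.9/18.4 µV = 157600. 2^18 = 262144 suffices, so N_min = 18.
LSB = 2.9 V / 2^18 = 11.063 µV.
|e|_max = LSB/2 = 5.53 µV.

5.53 µV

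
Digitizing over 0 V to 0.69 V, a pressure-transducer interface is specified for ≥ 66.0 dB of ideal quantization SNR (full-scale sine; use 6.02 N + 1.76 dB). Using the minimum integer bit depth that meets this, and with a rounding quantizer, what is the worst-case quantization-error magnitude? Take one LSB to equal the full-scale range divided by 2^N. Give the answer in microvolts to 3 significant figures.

Range is 0.69 V.
6.02 N + 1.76 ≥ 66.0 gives N ≥ 10.671, so the minimum integer is 11.
LSB = 0.69 V ÷ 2^11 = 0.69/2048 V = 336.91 µV.
Max error for round-to-nearest is LSB/2 = 168 µV.

168 µV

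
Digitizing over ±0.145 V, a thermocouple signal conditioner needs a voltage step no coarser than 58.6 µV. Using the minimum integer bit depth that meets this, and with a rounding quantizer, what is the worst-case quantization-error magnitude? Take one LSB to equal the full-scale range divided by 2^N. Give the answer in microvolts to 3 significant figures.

Span: 0.145 V − (-0.145 V) = 0.29 V.
0.29 V / 58.6 µV = 4949. Since 2^12 = 4096 and 2^13 = 8192, N = 13.
One LSB is 0.29 V / 8192 = 35.400 µV.
|e|_max = LSB/2 = 17.7 µV.

17.7 µV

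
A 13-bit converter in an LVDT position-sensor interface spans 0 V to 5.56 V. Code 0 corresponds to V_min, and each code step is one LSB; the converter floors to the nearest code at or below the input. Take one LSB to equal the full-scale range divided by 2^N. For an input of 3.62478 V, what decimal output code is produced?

Full-scale range = 5.56 V. LSB = 5.56 V / 2^13 ≈ 0.6787 mV.
(V_in − V_min) × 2^13/range = (3.62478 − (0)) × 8192/5.56 = 5340.683.
Floor → code = 5340.

5340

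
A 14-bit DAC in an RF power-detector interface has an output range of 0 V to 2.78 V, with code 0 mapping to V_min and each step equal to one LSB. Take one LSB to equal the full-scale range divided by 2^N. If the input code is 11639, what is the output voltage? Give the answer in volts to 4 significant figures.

1.975 V

Full-scale range = 2.78 V. LSB = 2.78 V / 2^14.
Output = V_min + (11639/16384) × range = 0 + 0.710388 × 2.78 V
      = 0 + 1.97488 = 1.97488 V.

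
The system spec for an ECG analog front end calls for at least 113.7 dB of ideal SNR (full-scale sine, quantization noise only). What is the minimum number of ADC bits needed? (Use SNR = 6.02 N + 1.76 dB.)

19 bits

6.02 N + 1.76 ≥ 113.7 gives N ≥ 18.595, so the minimum integer is 19.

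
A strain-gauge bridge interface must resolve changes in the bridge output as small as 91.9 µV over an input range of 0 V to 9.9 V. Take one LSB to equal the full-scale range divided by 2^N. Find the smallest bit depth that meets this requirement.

Full-scale range = 9.9 V.
Levels needed ≥ 9.9/91.9 µV = 107700. 2^17 = 131072 suffices, so N_min = 17.

17 bits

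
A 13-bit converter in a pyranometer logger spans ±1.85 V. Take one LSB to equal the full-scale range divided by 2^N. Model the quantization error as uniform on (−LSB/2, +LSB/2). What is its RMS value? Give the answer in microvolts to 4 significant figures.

Range = 1.85 − (-1.85) = 3.7 V.
Step size = 3.7/8192 V = 451.660 µV.
σ_q = LSB/√12 = 451.660 µV/3.4641 = 130.4 µV.

130.4 µV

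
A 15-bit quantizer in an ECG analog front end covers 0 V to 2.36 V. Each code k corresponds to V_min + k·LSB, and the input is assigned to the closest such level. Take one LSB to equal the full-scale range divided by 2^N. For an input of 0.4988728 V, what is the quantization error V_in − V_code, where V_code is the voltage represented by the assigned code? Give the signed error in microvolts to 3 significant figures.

Full-scale range = 2.36 V. LSB = 2.36 V / 2^15 ≈ 72.02 µV.
(V_in − V_min)/LSB = (0.4988728 − (0)) × 32768/2.36 = 6926.7220 → nearest code k = 6927.
V_code = V_min + k × range/2^15 = 0 + 6927 × 2.36/32768 = 0.49889282227 V.
V_in − V_code = 0.4988728 − (0.49889282227) = −20.0 µV.

−20.0 µV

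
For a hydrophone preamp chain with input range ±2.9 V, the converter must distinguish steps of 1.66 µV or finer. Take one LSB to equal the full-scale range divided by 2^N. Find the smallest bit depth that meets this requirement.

Span: 2.9 V − (-2.9 V) = 5.8 V.
Required number of levels: 5.8/1.66 µV = 3.4940e6; smallest N with 2^N ≥ that is 22.

22 bits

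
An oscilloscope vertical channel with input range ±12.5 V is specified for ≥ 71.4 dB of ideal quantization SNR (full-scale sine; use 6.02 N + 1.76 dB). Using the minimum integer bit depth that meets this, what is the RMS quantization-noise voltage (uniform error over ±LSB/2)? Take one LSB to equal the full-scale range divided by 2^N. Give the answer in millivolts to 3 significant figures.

Full-scale range = 12.5 V − (-12.5 V) = 25 V.
Required N = ⌈(71.4 − 1.76)/6.02⌉ = ⌈11.568⌉ = 12.
LSB = 25 V / 2^12 = 6.1035 mV.
RMS noise = LSB/√12 = 1.76 mV.

1.76 mV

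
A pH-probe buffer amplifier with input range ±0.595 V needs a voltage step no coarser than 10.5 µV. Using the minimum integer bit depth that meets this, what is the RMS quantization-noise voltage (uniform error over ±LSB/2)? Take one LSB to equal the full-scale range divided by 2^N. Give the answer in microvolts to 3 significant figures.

2.62 µV

The full-scale span is 0.595 − (-0.595) = 1.19 V.
Required number of levels: 1.19/10.5 µV = 113330; smallest N with 2^N ≥ that is 17.
Step size = 1.19/131072 V = 9.0790 µV.
RMS noise = LSB/√12 = 2.62 µV.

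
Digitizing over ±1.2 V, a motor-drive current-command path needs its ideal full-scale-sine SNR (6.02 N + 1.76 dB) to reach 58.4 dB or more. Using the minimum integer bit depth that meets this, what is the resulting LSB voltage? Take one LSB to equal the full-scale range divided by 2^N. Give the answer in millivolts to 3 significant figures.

2.34 mV

The full-scale span is 1.2 − (-1.2) = 2.4 V.
Required N = ⌈(58.4 − 1.76)/6.02⌉ = ⌈9.409⌉ = 10.
Step size = 2.4/1024 V = 2.34 mV.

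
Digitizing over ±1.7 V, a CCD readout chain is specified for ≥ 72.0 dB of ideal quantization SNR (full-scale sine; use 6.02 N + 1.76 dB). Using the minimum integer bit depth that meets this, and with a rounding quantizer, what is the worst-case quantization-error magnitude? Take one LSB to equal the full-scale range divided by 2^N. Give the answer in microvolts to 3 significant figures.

Full-scale range = 1.7 V − (-1.7 V) = 3.4 V.
Solving 6.02 N ≥ 72.0 − 1.76: N ≥ 11.668. Round up → N = 12.
LSB = 3.4 V ÷ 2^12 = 3.4/4096 V = 0.83008 mV.
|e|_max = LSB/2 = 415 µV.

415 µV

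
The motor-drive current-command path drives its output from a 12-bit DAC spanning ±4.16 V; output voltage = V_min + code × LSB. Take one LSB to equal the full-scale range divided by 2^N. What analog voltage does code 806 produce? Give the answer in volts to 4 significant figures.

-2.523 V

Full-scale range = 4.16 V − (-4.16 V) = 8.32 V. LSB = 8.32 V / 2^12.
Output = V_min + (806/4096) × range = -4.16 + 0.196777 × 8.32 V
      = -4.16 V + 1.63719 V = -2.52281 V.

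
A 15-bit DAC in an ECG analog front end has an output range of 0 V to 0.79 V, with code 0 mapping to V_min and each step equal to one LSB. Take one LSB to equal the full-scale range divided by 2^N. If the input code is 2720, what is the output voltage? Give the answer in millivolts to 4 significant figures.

65.58 mV

V_FS = 0.79 V. LSB = 0.79 V / 2^15.
V_out = V_min + code × LSB = 0 V + 2720 × 0.79 V / 32768
      = 0 V + 0.0655762 V = 0.0655762 V.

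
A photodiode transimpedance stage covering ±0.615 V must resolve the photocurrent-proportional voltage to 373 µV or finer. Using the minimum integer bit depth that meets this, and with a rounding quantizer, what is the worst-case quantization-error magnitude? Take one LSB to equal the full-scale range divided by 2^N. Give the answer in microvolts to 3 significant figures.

150 µV

Full-scale range = 0.615 V − (-0.615 V) = 1.23 V.
Levels needed ≥ 1.23/373 µV = 3298. 2^12 = 4096 suffices, so N_min = 12.
One LSB is 1.23 V / 4096 = 300.29 µV.
Half an LSB is 150 µV.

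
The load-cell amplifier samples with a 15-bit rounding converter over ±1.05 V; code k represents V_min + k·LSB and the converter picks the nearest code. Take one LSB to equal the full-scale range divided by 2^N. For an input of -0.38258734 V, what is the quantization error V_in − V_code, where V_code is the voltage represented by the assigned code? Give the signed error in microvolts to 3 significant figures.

Full-scale range = 1.05 V − (-1.05 V) = 2.1 V. LSB = 2.1 V / 2^15 ≈ 64.09 µV.
(V_in − V_min)/LSB = (-0.38258734 − (-1.05)) × 32768/2.1 = 10414.1800 → nearest code k = 10414.
V_code = V_min + k × range/2^15 = -1.05 + 10414 × 2.1/32768 = -0.38259887695 V.
Error = V_in − V_code = -0.38258734 − (-0.38259887695) = +11.5 µV.

+11.5 µV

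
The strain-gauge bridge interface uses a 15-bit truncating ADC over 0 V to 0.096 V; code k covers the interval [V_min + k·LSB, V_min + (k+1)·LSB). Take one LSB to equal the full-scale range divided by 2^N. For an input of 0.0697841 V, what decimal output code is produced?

V_FS = 0.096 V. LSB = 0.096 V / 2^15 ≈ 2.930 µV.
code = ⌊(V_in − V_min)/LSB⌋ = ⌊(V_in − V_min) × 2^15 / range⌋
     = ⌊(0.0697841 − (0)) × 32768 / 0.096⌋ = ⌊0.0697841 × 32768/0.096⌋
     = ⌊23819.639⌋ = 23819.

23819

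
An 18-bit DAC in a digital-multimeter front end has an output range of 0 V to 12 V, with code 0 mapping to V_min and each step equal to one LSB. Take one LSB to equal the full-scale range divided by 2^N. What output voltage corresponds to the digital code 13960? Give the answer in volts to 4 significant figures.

0.6390 V

Range is 12 V. LSB = 12 V / 2^18.
V_out = V_min + code × LSB = 0 V + 13960 × 12 V / 262144
      = 0 + 0.639038 = 0.639038 V.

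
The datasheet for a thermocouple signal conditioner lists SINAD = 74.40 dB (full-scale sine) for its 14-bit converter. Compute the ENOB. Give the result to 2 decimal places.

12.07 bits

Inverting SNR = 6.02 N + 1.76: N_eff = (74.40 − 1.76)/6.02 = 12.0664.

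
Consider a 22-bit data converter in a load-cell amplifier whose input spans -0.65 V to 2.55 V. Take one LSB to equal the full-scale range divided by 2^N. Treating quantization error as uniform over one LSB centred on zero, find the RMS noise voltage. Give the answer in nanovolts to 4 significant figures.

220.2 nV

Range = 2.55 − (-0.65) = 3.2 V.
One LSB is 3.2 V / 4194304 = 0.762939 µV.
σ_q = LSB/√12 = 0.762939 µV/3.4641 = 220.2 nV.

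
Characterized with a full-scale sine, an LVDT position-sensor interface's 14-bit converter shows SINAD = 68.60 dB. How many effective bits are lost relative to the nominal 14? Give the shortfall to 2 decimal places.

2.90 bits

ENOB = (SINAD − 1.76)/6.02 = (68.60 − 1.76)/6.02 = 11.1030 bits.
Lost resolution: 14 − 11.1030 = 2.8970 bits.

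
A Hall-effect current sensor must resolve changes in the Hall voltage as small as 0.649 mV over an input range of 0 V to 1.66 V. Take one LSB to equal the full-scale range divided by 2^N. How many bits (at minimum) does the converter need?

12 bits

Range is 1.66 V.
1.66 V / 0.649 mV = 2558. Since 2^11 = 2048 and 2^12 = 4096, N = 12.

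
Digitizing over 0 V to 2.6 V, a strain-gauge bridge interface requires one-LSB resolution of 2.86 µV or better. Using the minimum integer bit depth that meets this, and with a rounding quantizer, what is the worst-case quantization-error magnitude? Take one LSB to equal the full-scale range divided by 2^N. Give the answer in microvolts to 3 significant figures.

Range is 2.6 V.
Levels needed ≥ 2.6/2.86 µV = 909100. 2^20 = 1048576 suffices, so N_min = 20.
LSB = 2.6 V ÷ 2^20 = 2.6/1048576 V = 2.4796 µV.
|e|_max = LSB/2 = 1.24 µV.

1.24 µV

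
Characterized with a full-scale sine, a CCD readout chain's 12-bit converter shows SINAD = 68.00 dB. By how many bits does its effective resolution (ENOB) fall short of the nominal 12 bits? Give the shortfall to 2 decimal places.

Effective bits = (68.00 − 1.76)/6.02 = 11.0033.
Shortfall = 12 − 11.0033 = 0.9967 bits.

1.00 bits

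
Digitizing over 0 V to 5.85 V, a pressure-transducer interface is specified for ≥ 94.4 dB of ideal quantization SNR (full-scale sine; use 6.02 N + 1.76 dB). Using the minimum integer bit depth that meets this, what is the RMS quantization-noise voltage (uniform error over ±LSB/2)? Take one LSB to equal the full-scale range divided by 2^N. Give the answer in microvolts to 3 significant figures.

V_FS = 5.85 V.
Required N = ⌈(94.4 − 1.76)/6.02⌉ = ⌈15.389⌉ = 16.
LSB = 5.85 V ÷ 2^16 = 5.85/65536 V = 89.264 µV.
RMS noise = LSB/√12 = 25.8 µV.

25.8 µV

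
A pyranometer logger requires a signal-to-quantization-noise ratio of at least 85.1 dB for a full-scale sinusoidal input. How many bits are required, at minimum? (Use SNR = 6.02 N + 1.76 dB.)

Solving 6.02 N ≥ 85.1 − 1.76: N ≥ 13.844. Round up → N = 14.

14 bits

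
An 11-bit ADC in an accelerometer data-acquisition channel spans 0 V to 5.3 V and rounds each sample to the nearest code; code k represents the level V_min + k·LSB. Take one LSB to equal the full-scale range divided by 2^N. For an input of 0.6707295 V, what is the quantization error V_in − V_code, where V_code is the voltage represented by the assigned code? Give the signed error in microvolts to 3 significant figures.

+466 µV

Full-scale range = 5.3 V. LSB = 5.3 V / 2^11 ≈ 2.588 mV.
(0.6707295 − (0)) / LSB = 0.6707295 × 2048/5.3 = 259.1800. Nearest integer: k = 259.
Reconstructed level: 0 + 259 × 5.3/2048 V = 0.6702636719 V.
e = 0.6707295 − (0.6702636719) = +466 µV.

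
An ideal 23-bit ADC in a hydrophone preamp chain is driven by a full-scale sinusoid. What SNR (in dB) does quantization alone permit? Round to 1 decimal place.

140.2 dB

SNR = 6.02·23 + 1.76 = 140.22 dB.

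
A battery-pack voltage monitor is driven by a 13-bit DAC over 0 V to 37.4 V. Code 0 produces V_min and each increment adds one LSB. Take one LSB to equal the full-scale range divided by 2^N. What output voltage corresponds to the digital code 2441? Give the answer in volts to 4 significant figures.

Range is 37.4 V. LSB = 37.4 V / 2^13.
V_out = 0 + 2441 × (37.4/8192) V
      = 0 V + 11.1442 V = 11.1442 V.

11.14 V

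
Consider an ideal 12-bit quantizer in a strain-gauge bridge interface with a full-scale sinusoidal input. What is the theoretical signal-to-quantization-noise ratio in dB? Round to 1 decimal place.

SNR = 6.02·12 + 1.76 = 74.00 dB.

74.0 dB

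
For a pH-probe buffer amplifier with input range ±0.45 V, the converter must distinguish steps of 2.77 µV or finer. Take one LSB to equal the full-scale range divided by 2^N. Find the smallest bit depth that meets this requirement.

19 bits

Full-scale range = 0.45 V − (-0.45 V) = 0.9 V.
Required number of levels: 0.9/2.77 µV = 324910; smallest N with 2^N ≥ that is 19.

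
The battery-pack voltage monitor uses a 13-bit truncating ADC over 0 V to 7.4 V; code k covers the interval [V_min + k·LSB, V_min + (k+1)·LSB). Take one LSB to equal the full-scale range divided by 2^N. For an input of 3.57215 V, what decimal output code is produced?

Span = 7.4 V. LSB = 7.4 V / 2^13 ≈ 0.9033 mV.
(V_in − V_min) × 2^13/range = (3.57215 − (0)) × 8192/7.4 = 3954.467.
Floor → code = 3954.

3954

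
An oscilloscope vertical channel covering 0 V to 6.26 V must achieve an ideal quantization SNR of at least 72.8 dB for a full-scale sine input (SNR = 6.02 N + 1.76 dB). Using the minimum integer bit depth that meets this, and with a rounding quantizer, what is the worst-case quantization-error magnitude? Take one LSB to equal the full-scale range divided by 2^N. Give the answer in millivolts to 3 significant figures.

Span = 6.26 V.
6.02 N + 1.76 ≥ 72.8 gives N ≥ 11.801, so the minimum integer is 12.
One LSB is 6.26 V / 4096 = 1.5283 mV.
Max error for round-to-nearest is LSB/2 = 0.764 mV.

0.764 mV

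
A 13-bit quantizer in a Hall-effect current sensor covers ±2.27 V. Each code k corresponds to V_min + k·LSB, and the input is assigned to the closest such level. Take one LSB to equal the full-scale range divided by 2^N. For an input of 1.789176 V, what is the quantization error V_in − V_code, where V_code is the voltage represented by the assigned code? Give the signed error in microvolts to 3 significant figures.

Range = 2.27 − (-2.27) = 4.54 V. LSB = 4.54 V / 2^13 ≈ 0.5542 mV.
(1.789176 − (-2.27)) / LSB = 4.059176 × 8192/4.54 = 7324.3986. Nearest integer: k = 7324.
V_code = -2.27 + (7324/8192) × 4.54 = 1.788955078 V.
e = 1.789176 − (1.788955078) = +221 µV.

+221 µV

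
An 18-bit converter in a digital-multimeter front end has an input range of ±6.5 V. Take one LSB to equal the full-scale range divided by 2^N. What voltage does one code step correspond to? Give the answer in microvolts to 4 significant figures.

Full-scale range = 6.5 V − (-6.5 V) = 13 V.
Number of codes = 2^18 = 262144.
LSB = 13 V / 2^18 = 49.59 µV.

49.59 µV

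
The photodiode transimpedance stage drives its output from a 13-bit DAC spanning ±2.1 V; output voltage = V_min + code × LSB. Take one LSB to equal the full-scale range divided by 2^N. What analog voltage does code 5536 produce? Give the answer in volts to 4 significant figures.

Span: 2.1 V − (-2.1 V) = 4.2 V. LSB = 4.2 V / 2^13.
V_out = -2.1 + 5536 × (4.2/8192) V
      = -2.1 V + 2.83828 V = 0.738281 V.

0.7383 V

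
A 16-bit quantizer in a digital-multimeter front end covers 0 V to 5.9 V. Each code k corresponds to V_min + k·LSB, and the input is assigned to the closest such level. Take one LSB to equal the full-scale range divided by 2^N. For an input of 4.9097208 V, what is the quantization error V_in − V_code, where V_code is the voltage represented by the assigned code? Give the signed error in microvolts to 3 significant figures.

V_FS = 5.9 V. LSB = 5.9 V / 2^16 ≈ 90.03 µV.
Position in LSBs: (4.9097208 − (0)) × 65536/5.9 = 54536.1801; rounding gives k = 54536.
Reconstructed level: 0 + 54536 × 5.9/65536 V = 4.9097045898 V.
Error = V_in − V_code = 4.9097208 − (4.9097045898) = +16.2 µV.

+16.2 µV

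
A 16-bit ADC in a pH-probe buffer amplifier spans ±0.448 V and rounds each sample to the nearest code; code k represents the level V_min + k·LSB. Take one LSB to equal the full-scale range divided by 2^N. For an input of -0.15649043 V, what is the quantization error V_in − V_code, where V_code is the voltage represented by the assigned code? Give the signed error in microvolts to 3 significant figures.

Range = 0.448 − (-0.448) = 0.896 V. LSB = 0.896 V / 2^16 ≈ 13.67 µV.
Position in LSBs: (-0.15649043 − (-0.448)) × 65536/0.896 = 21321.8428; rounding gives k = 21322.
V_code = V_min + k × range/2^16 = -0.448 + 21322 × 0.896/65536 = -0.15648828125 V.
V_in − V_code = -0.15649043 − (-0.15648828125) = −2.15 µV.

−2.15 µV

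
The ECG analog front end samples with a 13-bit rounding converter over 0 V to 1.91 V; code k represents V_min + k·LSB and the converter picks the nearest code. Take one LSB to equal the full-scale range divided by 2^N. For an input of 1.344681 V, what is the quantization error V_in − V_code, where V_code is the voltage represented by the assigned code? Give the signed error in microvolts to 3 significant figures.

V_FS = 1.91 V. LSB = 1.91 V / 2^13 ≈ 233.2 µV.
Position in LSBs: (1.344681 − (0)) × 8192/1.91 = 5767.3438; rounding gives k = 5767.
V_code = 0 + (5767/8192) × 1.91 = 1.344600830 V.
V_in − V_code = 1.344681 − (1.344600830) = +80.2 µV.

+80.2 µV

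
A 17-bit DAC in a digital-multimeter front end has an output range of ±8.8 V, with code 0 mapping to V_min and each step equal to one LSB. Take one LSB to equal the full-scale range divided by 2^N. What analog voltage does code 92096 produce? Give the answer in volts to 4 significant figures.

3.566 V

Full-scale range = 8.8 V − (-8.8 V) = 17.6 V. LSB = 17.6 V / 2^17.
V_out = V_min + code × LSB = -8.8 V + 92096 × 17.6 V / 131072
      = -8.8 + 12.3664 = 3.56641 V.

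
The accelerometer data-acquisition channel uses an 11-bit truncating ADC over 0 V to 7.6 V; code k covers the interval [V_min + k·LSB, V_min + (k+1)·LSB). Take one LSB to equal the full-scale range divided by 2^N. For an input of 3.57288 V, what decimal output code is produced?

Range is 7.6 V. LSB = 7.6 V / 2^11 ≈ 3.711 mV.
code = ⌊(V_in − V_min)/LSB⌋ = ⌊(V_in − V_min) × 2^11 / range⌋
     = ⌊(3.57288 − (0)) × 2048 / 7.6⌋ = ⌊3.57288 × 2048/7.6⌋
     = ⌊962.797⌋ = 962.

962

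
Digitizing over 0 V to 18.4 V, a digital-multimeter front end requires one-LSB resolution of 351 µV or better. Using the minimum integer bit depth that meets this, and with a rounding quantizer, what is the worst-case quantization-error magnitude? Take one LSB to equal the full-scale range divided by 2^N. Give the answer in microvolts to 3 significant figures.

Span = 18.4 V.
18.4 V / 351 µV = 52420. Since 2^15 = 32768 and 2^16 = 65536, N = 16.
LSB = 18.4 V ÷ 2^16 = 18.4/65536 V = 280.76 µV.
Half an LSB is 140 µV.

140 µV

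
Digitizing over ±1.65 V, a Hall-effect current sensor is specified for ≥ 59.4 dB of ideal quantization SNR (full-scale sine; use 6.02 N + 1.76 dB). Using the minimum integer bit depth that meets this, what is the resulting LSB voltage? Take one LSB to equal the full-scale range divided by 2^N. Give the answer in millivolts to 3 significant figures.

The full-scale span is 1.65 − (-1.65) = 3.3 V.
N ≥ (59.4 − 1.76)/6.02 = 9.575 → N_min = 10.
One LSB is 3.3 V / 1024 = 3.22 mV.

3.22 mV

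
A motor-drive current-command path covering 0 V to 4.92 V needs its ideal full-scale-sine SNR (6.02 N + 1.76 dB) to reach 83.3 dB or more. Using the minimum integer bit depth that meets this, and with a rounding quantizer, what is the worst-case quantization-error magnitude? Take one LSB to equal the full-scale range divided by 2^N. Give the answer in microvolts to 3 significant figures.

150 µV

Span = 4.92 V.
Solving 6.02 N ≥ 83.3 − 1.76: N ≥ 13.545. Round up → N = 14.
LSB = 4.92 V ÷ 2^14 = 4.92/16384 V = 300.29 µV.
Max error for round-to-nearest is LSB/2 = 150 µV.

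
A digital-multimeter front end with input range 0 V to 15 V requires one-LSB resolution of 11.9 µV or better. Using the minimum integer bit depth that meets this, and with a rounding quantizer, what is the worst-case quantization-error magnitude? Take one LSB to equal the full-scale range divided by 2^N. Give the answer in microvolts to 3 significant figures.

V_FS = 15 V.
Levels needed ≥ 15/11.9 µV = 1.261e6. 2^21 = 2097152 suffices, so N_min = 21.
Step size = 15/2097152 V = 7.1526 µV.
|e|_max = LSB/2 = 3.58 µV.

3.58 µV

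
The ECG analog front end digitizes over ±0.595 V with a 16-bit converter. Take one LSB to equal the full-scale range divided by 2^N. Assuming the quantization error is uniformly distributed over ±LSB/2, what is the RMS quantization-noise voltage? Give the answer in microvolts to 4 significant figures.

5.242 µV

Full-scale range = 0.595 V − (-0.595 V) = 1.19 V.
One LSB is 1.19 V / 65536 = 18.1580 µV.
V_rms = LSB/√12 = 18.1580 µV / √12 = 5.242 µV.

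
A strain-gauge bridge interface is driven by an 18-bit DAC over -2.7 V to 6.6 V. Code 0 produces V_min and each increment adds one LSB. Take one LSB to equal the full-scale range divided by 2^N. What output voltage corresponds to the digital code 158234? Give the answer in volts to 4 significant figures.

2.914 V

The full-scale span is 6.6 − (-2.7) = 9.3 V. LSB = 9.3 V / 2^18.
V_out = V_min + code × LSB = -2.7 V + 158234 × 9.3 V / 262144
      = -2.7 V + 5.61362 V = 2.91362 V.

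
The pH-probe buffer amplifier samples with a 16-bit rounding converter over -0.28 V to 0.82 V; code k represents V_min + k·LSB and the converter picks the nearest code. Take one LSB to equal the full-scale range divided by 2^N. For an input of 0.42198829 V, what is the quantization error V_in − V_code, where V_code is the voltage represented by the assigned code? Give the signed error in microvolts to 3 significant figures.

Full-scale range = 0.82 V − (-0.28 V) = 1.1 V. LSB = 1.1 V / 2^16 ≈ 16.78 µV.
(0.42198829 − (-0.28)) / LSB = 0.70198829 × 65536/1.1 = 41823.1860. Nearest integer: k = 41823.
V_code = V_min + k × range/2^16 = -0.28 + 41823 × 1.1/65536 = 0.42198516846 V.
e = 0.42198829 − (0.42198516846) = +3.12 µV.

+3.12 µV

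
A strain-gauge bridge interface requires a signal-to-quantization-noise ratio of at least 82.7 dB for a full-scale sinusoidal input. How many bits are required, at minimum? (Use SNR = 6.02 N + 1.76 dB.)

N ≥ (82.7 − 1.76)/6.02 = 13.445 → N_min = 14.

14 bits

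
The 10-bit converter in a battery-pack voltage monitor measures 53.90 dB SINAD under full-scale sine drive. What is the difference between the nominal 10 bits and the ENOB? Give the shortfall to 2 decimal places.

1.34 bits

Effective bits = (53.90 − 1.76)/6.02 = 8.6611.
Lost resolution: 10 − 8.6611 = 1.3389 bits.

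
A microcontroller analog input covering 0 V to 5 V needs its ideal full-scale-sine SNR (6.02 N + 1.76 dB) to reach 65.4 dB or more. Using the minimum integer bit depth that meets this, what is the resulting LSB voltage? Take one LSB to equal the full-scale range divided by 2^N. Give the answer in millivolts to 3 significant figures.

2.44 mV

Range is 5 V.
Solving 6.02 N ≥ 65.4 − 1.76: N ≥ 10.571. Round up → N = 11.
One LSB is 5 V / 2048 = 2.44 mV.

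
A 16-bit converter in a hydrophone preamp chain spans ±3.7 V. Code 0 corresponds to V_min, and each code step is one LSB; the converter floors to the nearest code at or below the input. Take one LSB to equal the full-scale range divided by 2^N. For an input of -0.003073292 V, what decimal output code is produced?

Span: 3.7 V − (-3.7 V) = 7.4 V. LSB = 7.4 V / 2^16 ≈ 112.9 µV.
V_in − V_min = -0.003073292 − (-3.7) = 3.696926708 V.
Divide by LSB: 3.696926708 × 65536/7.4 = 32740.7823.
Truncating gives code 32740.

32740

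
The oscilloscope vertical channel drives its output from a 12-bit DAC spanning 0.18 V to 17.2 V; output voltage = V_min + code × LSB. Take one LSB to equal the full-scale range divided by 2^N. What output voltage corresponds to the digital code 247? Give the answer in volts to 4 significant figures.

Span: 17.2 V − (0.18 V) = 17.02 V. LSB = 17.02 V / 2^12.
V_out = V_min + code × LSB = 0.18 V + 247 × 17.02 V / 4096
      = 0.18 + 1.02635 = 1.20635 V.

1.206 V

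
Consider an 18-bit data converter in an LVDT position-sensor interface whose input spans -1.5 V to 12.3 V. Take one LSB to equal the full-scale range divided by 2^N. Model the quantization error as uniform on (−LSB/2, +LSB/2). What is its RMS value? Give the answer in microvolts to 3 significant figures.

15.2 µV

Span: 12.3 V − (-1.5 V) = 13.8 V.
One LSB is 13.8 V / 262144 = 52.643 µV.
RMS of a uniform error over width LSB is LSB/√12 = 15.2 µV.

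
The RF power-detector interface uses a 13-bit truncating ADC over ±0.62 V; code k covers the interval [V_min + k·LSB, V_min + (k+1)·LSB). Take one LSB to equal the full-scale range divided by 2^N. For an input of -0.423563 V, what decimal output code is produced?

Range = 0.62 − (-0.62) = 1.24 V. LSB = 1.24 V / 2^13 ≈ 151.4 µV.
V_in − V_min = -0.423563 − (-0.62) = 0.196437 V.
Divide by LSB: 0.196437 × 8192/1.24 = 1297.7515.
Truncating gives code 1297.

1297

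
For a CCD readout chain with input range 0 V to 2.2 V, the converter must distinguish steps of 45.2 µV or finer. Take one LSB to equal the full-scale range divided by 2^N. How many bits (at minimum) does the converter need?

Range is 2.2 V.
Levels needed ≥ 2.2/45.2 µV = 48670. 2^16 = 65536 suffices, so N_min = 16.

16 bits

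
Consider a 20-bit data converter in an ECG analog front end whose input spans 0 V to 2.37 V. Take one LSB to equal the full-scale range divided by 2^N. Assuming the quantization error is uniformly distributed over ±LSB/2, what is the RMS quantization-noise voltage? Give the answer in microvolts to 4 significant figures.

Full-scale range = 2.37 V.
One LSB is 2.37 V / 1048576 = 2.26021 µV.
RMS of a uniform error over width LSB is LSB/√12 = 0.6525 µV.

0.6525 µV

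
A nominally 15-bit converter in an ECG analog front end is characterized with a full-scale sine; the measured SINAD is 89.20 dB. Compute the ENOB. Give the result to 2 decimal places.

Inverting SNR = 6.02 N + 1.76: N_eff = (89.20 − 1.76)/6.02 = 14.5249.

14.52 bits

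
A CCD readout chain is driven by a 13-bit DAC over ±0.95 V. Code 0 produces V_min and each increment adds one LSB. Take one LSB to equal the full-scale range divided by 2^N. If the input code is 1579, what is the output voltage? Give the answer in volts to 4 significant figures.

The full-scale span is 0.95 − (-0.95) = 1.9 V. LSB = 1.9 V / 2^13.
Output = V_min + (1579/8192) × range = -0.95 + 0.192749 × 1.9 V
      = -0.95 + 0.366223 = -0.583777 V.

-0.5838 V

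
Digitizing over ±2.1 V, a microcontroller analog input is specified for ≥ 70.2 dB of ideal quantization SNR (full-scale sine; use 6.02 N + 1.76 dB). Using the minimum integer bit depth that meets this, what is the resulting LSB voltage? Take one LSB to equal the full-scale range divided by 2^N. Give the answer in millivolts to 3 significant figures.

Full-scale range = 2.1 V − (-2.1 V) = 4.2 V.
N ≥ (70.2 − 1.76)/6.02 = 11.369 → N_min = 12.
LSB = 4.2 V ÷ 2^12 = 4.2/4096 V = 1.03 mV.

1.03 mV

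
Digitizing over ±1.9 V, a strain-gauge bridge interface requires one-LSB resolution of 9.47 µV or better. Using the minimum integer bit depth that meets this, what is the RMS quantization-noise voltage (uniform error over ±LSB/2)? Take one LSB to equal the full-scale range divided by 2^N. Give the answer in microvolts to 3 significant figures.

2.09 µV

Range = 1.9 − (-1.9) = 3.8 V.
Levels needed ≥ 3.8/9.47 µV = 401300. 2^19 = 524288 suffices, so N_min = 19.
Step size = 3.8/524288 V = 7.2479 µV.
σ_q = LSB/√12 = 7.2479 µV/3.4641 = 2.09 µV.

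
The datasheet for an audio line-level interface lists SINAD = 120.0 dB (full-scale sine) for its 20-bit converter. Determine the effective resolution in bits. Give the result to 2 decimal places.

ENOB = (SINAD − 1.76) / 6.02 = (120.0 − 1.76) / 6.02 = 118.24 / 6.02 = 19.6412.

19.64 bits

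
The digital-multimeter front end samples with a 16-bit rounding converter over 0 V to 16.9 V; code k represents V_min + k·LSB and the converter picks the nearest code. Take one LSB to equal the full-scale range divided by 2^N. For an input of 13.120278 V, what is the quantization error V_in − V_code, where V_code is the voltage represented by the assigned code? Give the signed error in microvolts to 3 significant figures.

Full-scale range = 16.9 V. LSB = 16.9 V / 2^16 ≈ 257.9 µV.
(13.120278 − (0)) / LSB = 13.120278 × 65536/16.9 = 50878.7301. Nearest integer: k = 50879.
V_code = V_min + k × range/2^16 = 0 + 50879 × 16.9/65536 = 13.120347595 V.
V_in − V_code = 13.120278 − (13.120347595) = −69.6 µV.

−69.6 µV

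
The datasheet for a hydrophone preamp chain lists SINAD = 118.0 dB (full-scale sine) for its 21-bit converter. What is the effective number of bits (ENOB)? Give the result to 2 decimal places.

ENOB = (SINAD − 1.76) / 6.02 = (118.0 − 1.76) / 6.02 = 116.24 / 6.02 = 19.3090.

19.31 bits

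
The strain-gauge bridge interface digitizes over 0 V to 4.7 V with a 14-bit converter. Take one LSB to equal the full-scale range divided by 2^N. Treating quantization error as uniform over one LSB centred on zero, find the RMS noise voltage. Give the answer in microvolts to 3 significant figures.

82.8 µV

Full-scale range = 4.7 V.
Step size = 4.7/16384 V = 286.87 µV.
For a uniform distribution on [−LSB/2, +LSB/2], V_rms = LSB/√12 = 286.87 µV/3.4641 = 82.8 µV.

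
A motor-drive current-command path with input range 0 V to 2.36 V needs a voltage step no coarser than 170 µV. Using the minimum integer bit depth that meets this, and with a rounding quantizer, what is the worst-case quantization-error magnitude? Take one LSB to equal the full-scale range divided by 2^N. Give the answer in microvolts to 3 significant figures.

Range is 2.36 V.
2.36 V / 170 µV = 13880. Since 2^13 = 8192 and 2^14 = 16384, N = 14.
One LSB is 2.36 V / 16384 = 144.04 µV.
|e|_max = LSB/2 = 72.0 µV.

72.0 µV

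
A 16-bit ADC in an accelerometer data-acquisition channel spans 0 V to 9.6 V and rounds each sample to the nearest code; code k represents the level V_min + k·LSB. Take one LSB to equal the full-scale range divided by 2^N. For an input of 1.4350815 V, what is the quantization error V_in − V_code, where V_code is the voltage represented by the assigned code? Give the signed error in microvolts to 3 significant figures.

Full-scale range = 9.6 V. LSB = 9.6 V / 2^16 ≈ 146.5 µV.
(V_in − V_min)/LSB = (1.4350815 − (0)) × 65536/9.6 = 9796.8230 → nearest code k = 9797.
V_code = V_min + k × range/2^16 = 0 + 9797 × 9.6/65536 = 1.4351074219 V.
e = 1.4350815 − (1.4351074219) = −25.9 µV.

−25.9 µV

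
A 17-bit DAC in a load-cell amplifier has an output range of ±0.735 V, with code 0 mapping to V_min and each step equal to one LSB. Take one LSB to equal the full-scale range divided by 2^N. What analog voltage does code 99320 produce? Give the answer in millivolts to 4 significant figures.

378.9 mV

Range = 0.735 − (-0.735) = 1.47 V. LSB = 1.47 V / 2^17.
Output = V_min + (99320/131072) × range = -0.735 + 0.757751 × 1.47 V
      = -0.735 + 1.11389 = 0.378895 V.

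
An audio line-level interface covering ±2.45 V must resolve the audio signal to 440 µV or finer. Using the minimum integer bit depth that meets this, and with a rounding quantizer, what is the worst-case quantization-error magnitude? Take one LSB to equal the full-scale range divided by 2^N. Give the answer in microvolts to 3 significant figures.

150 µV

Span: 2.45 V − (-2.45 V) = 4.9 V.
Need 2^N ≥ 4.9 V / 440 µV = 11140 → N_min = 14.
LSB = 4.9 V ÷ 2^14 = 4.9/16384 V = 299.07 µV.
|e|_max = LSB/2 = 150 µV.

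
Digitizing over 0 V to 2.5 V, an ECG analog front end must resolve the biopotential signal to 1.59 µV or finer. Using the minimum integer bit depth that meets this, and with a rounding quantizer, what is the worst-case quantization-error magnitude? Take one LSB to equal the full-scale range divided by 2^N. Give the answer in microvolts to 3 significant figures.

0.596 µV

Range is 2.5 V.
Required number of levels: 2.5/1.59 µV = 1.5723e6; smallest N with 2^N ≥ that is 21.
Step size = 2.5/2097152 V = 1.1921 µV.
|e|_max = LSB/2 = 0.596 µV.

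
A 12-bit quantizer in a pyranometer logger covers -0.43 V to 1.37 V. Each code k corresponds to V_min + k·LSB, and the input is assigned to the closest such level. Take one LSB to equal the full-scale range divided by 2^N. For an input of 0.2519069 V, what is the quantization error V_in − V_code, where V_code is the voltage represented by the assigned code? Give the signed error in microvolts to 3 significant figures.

Full-scale range = 1.37 V − (-0.43 V) = 1.8 V. LSB = 1.8 V / 2^12 ≈ 439.5 µV.
Position in LSBs: (0.2519069 − (-0.43)) × 4096/1.8 = 1551.7170; rounding gives k = 1552.
V_code = -0.43 + (1552/4096) × 1.8 = 0.2520312500 V.
e = 0.2519069 − (0.2520312500) = −124 µV.

−124 µV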